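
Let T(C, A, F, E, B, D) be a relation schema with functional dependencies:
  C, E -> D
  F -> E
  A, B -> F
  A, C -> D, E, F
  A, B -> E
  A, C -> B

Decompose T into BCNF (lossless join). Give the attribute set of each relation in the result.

Candidate key of the original relation: {A, C}.
Within {A, B, C, D, E, F}: {C, E}⁺ ∩ {A, B, C, D, E, F} = {C, D, E}, not the whole set, so C, E -> D violates BCNF; decompose into {C, D, E} and {A, B, C, E, F}.
{C, D, E} is in BCNF.
Within {A, B, C, E, F}: {F}⁺ ∩ {A, B, C, E, F} = {E, F}, not the whole set, so F -> E violates BCNF; decompose into {E, F} and {A, B, C, F}.
{E, F} is in BCNF.
Within {A, B, C, F}: {A, B}⁺ ∩ {A, B, C, F} = {A, B, F}, not the whole set, so A, B -> F violates BCNF; decompose into {A, B, F} and {A, B, C}.
{A, B, F} is in BCNF.
{A, B, C} is in BCNF.

{A, B, C}; {A, B, F}; {C, D, E}; {E, F}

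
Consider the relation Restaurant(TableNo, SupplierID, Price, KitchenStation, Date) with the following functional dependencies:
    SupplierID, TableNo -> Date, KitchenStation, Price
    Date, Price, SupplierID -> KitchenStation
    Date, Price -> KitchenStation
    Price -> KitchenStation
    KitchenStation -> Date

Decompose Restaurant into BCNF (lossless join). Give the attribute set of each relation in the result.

{Date, KitchenStation}; {Date, Price}; {KitchenStation, Price}; {Price, SupplierID, TableNo}

Candidate key of the original relation: {SupplierID, TableNo}.
Within {Date, KitchenStation, Price, SupplierID, TableNo}: {Date, Price, SupplierID}⁺ ∩ {Date, KitchenStation, Price, SupplierID, TableNo} = {Date, KitchenStation, Price, SupplierID}, not the whole set, so Date, Price, SupplierID -> KitchenStation violates BCNF; decompose into {Date, KitchenStation, Price, SupplierID} and {Date, Price, SupplierID, TableNo}.
Within {Date, KitchenStation, Price, SupplierID}: {Date, Price}⁺ ∩ {Date, KitchenStation, Price, SupplierID} = {Date, KitchenStation, Price}, not the whole set, so Date, Price -> KitchenStation violates BCNF; decompose into {Date, KitchenStation, Price} and {Date, Price, SupplierID}.
Within {Date, KitchenStation, Price}: {KitchenStation}⁺ ∩ {Date, KitchenStation, Price} = {Date, KitchenStation}, not the whole set, so KitchenStation -> Date violates BCNF; decompose into {Date, KitchenStation} and {KitchenStation, Price}.
{Date, KitchenStation} has no BCNF violation.
{KitchenStation, Price} has no BCNF violation.
Within {Date, Price, SupplierID}: {Price}⁺ ∩ {Date, Price, SupplierID} = {Date, Price}, not the whole set, so Price -> Date violates BCNF; decompose into {Date, Price} and {Price, SupplierID}.
{Date, Price} has no BCNF violation.
{Price, SupplierID} has no BCNF violation.
Within {Date, Price, SupplierID, TableNo}: {Price}⁺ ∩ {Date, Price, SupplierID, TableNo} = {Date, Price}, not the whole set, so Price -> Date violates BCNF; decompose into {Date, Price} and {Price, SupplierID, TableNo}.
{Date, Price} has no BCNF violation.
{Price, SupplierID, TableNo} has no BCNF violation.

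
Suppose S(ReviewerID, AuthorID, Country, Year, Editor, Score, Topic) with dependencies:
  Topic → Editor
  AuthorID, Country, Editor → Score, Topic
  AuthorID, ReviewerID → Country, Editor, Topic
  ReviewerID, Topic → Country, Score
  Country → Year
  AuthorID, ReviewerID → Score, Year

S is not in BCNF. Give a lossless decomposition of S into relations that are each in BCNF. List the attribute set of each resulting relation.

Candidate key of the original relation: {AuthorID, ReviewerID}.
{AuthorID, Country, Editor, ReviewerID, Score, Topic, Year}: {Topic} determines {Editor, Topic} here but is not a superkey — split on Topic → Editor, giving {Editor, Topic} and {AuthorID, Country, ReviewerID, Score, Topic, Year}.
{Editor, Topic}: every determinant is a superkey — BCNF.
{AuthorID, Country, ReviewerID, Score, Topic, Year}: {ReviewerID, Topic} determines {Country, ReviewerID, Score, Topic, Year} here but is not a superkey — split on ReviewerID, Topic → Country, Score, Year, giving {Country, ReviewerID, Score, Topic, Year} and {AuthorID, ReviewerID, Topic}.
{Country, ReviewerID, Score, Topic, Year}: {Country} determines {Country, Year} here but is not a superkey — split on Country → Year, giving {Country, Year} and {Country, ReviewerID, Score, Topic}.
{Country, Year}: every determinant is a superkey — BCNF.
{Country, ReviewerID, Score, Topic}: every determinant is a superkey — BCNF.
{AuthorID, ReviewerID, Topic}: every determinant is a superkey — BCNF.

{AuthorID, ReviewerID, Topic}; {Country, ReviewerID, Score, Topic}; {Country, Year}; {Editor, Topic}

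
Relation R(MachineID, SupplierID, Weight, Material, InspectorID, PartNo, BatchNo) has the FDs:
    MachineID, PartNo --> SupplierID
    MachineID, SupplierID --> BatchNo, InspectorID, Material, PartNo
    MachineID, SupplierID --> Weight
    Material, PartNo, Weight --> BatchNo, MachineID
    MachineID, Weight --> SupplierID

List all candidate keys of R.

Closure of {MachineID, PartNo} is {BatchNo, InspectorID, MachineID, Material, PartNo, SupplierID, Weight}, the whole schema; {MachineID, PartNo} is a candidate key.
Closure of {MachineID, SupplierID} is {BatchNo, InspectorID, MachineID, Material, PartNo, SupplierID, Weight}, the whole schema; {MachineID, SupplierID} is a candidate key.
Closure of {MachineID, Weight} is {BatchNo, InspectorID, MachineID, Material, PartNo, SupplierID, Weight}, the whole schema; {MachineID, Weight} is a candidate key.
Closure of {Material, PartNo, Weight} is {BatchNo, InspectorID, MachineID, Material, PartNo, SupplierID, Weight}, the whole schema; {Material, PartNo, Weight} is a candidate key.
No proper subset of any of these is a key, and no other minimal superkey exists.

{MachineID, PartNo}, {MachineID, SupplierID}, {MachineID, Weight}, {Material, PartNo, Weight}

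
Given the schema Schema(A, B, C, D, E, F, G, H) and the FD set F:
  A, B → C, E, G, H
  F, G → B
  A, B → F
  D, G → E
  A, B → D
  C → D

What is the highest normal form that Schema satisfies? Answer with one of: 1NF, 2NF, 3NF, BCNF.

2NF

Candidate keys: {A, B}, {A, F, G}. Prime attributes: {A, B, F, G}.
F, G → B: {F, G}⁺ = {B, F, G}, which is not all of the attributes, so the left side is not a superkey — BCNF is violated.
Because {E} is non-prime and the left side of D, G → E is not a superkey, the relation is not in 3NF.
No non-prime attribute depends on a proper subset of any candidate key, so 2NF holds.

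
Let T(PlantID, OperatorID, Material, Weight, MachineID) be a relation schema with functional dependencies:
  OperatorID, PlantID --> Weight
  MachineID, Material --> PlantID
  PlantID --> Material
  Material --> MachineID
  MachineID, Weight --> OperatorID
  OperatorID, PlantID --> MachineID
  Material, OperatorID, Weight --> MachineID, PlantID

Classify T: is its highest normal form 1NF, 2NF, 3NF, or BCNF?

1NF

Candidate keys: {Material, OperatorID}, {Material, Weight}, {OperatorID, PlantID}, {PlantID, Weight}. Prime attributes: {Material, OperatorID, PlantID, Weight}.
MachineID, Material --> PlantID breaks BCNF: {MachineID, Material}⁺ = {MachineID, Material, PlantID}, so {MachineID, Material} is not a superkey.
Material --> MachineID has non-prime {MachineID} on the right and a non-superkey on the left, so 3NF fails.
Since {Material} ⊂ {Material, OperatorID} and {Material}⁺ ⊇ {MachineID} with {MachineID} non-prime, there is a partial dependency; 2NF fails.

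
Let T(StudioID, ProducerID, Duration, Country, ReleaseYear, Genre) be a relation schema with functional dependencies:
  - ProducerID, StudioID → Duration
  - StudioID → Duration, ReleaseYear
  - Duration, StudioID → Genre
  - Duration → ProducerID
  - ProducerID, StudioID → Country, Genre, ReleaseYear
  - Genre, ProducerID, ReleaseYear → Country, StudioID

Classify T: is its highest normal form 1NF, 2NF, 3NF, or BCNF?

Candidate keys: {Duration, Genre, ReleaseYear}, {Genre, ProducerID, ReleaseYear}, {StudioID}. Prime attributes: {Duration, Genre, ProducerID, ReleaseYear, StudioID}.
Duration → ProducerID: {Duration}⁺ = {Duration, ProducerID}, which is not all of the attributes, so the left side is not a superkey — BCNF is violated.
But every attribute on its right side ({ProducerID}) is prime, and the same holds for every other non-superkey FD, so 3NF still holds.

3NF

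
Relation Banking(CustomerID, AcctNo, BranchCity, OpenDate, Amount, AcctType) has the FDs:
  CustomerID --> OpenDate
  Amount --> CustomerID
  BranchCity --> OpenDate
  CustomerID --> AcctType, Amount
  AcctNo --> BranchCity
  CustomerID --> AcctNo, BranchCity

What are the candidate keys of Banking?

{Amount}⁺ = {AcctNo, AcctType, Amount, BranchCity, CustomerID, OpenDate} — all of the relation — so {Amount} is a candidate key.
{CustomerID}⁺ = {AcctNo, AcctType, Amount, BranchCity, CustomerID, OpenDate} — all of the relation — so {CustomerID} is a candidate key.
No proper subset of any of these is a key, and no other minimal superkey exists.

{Amount}, {CustomerID}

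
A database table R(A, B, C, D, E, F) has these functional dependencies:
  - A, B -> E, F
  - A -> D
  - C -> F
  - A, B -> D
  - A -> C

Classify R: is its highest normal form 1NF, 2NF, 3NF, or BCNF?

Candidate key: {A, B}. Prime attributes: {A, B}.
For A -> D we have {A}⁺ = {A, C, D, F}; {A} is not a superkey, so BCNF fails.
A -> D determines the non-prime attribute {D} from a non-superkey — 3NF is violated.
{A} is a proper subset of the key {A, B}, and {A}⁺ contains the non-prime attributes {C, D, F} — a partial dependency, so 2NF is violated.

1NF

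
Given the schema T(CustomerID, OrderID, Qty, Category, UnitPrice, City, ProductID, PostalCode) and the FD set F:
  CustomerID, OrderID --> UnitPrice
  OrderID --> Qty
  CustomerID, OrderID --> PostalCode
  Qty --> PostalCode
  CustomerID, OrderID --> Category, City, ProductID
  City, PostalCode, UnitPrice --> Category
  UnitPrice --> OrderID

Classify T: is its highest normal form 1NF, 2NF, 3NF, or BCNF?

1NF

Candidate keys: {CustomerID, OrderID}, {CustomerID, UnitPrice}. Prime attributes: {CustomerID, OrderID, UnitPrice}.
For OrderID --> Qty we have {OrderID}⁺ = {OrderID, PostalCode, Qty}; {OrderID} is not a superkey, so BCNF fails.
OrderID --> Qty has non-prime {Qty} on the right and a non-superkey on the left, so 3NF fails.
Since {OrderID} ⊂ {CustomerID, OrderID} and {OrderID}⁺ ⊇ {PostalCode, Qty} with {PostalCode, Qty} non-prime, there is a partial dependency; 2NF fails.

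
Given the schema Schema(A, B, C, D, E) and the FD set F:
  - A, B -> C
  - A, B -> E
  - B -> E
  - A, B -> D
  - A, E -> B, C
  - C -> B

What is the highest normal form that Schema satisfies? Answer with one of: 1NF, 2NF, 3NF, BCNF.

Candidate keys: {A, B}, {A, C}, {A, E}. Prime attributes: {A, B, C, E}.
B -> E: {B}⁺ = {B, E}, which is not all of the attributes, so the left side is not a superkey — BCNF is violated.
Since {E} ⊆ prime attributes and every other non-superkey FD also has a prime right side, the schema is in 3NF.

3NF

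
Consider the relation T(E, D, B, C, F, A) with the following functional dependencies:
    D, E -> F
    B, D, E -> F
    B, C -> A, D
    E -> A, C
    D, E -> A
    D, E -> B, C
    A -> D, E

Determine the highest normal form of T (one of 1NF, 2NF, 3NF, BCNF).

BCNF

Candidate keys: {A}, {B, C}, {E}. Prime attributes: {A, B, C, E}.
Each dependency's left side is a superkey — BCNF holds.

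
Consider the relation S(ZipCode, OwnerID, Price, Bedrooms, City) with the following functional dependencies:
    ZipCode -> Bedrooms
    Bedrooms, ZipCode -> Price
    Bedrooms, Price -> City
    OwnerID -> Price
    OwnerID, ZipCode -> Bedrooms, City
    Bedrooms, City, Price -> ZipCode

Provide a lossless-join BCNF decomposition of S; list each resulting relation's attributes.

{Bedrooms, City, Price, ZipCode}; {OwnerID, ZipCode}

Candidate keys of the original relation: {Bedrooms, OwnerID}, {OwnerID, ZipCode}.
{Bedrooms, City, OwnerID, Price, ZipCode}: {ZipCode} determines {Bedrooms, City, Price, ZipCode} here but is not a superkey — split on ZipCode -> Bedrooms, City, Price, giving {Bedrooms, City, Price, ZipCode} and {OwnerID, ZipCode}.
{Bedrooms, City, Price, ZipCode}: every determinant is a superkey — BCNF.
{OwnerID, ZipCode}: every determinant is a superkey — BCNF.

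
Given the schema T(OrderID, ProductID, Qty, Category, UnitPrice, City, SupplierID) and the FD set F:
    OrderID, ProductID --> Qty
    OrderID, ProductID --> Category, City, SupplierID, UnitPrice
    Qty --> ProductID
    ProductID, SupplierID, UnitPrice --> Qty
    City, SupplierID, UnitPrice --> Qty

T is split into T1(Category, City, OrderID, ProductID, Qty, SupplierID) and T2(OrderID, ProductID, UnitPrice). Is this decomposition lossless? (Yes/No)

Common attributes: {OrderID, ProductID}; their closure is {Category, City, OrderID, ProductID, Qty, SupplierID, UnitPrice}.
Since T1 ⊆ {Category, City, OrderID, ProductID, Qty, SupplierID, UnitPrice}, the intersection is a superkey of T1; the decomposition is lossless.

Yes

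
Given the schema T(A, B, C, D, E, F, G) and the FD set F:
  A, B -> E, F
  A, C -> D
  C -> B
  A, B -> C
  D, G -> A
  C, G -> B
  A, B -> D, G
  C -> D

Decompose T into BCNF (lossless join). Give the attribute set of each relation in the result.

{A, C, E, F, G}; {B, C, D}

Candidate keys of the original relation: {A, B}, {A, C}, {B, D, G}, {C, G}.
In {A, B, C, D, E, F, G}, {C} is not a superkey ({C}⁺ restricted to this set is {B, C, D}), so split on C -> B, D into {B, C, D} and {A, C, E, F, G}.
{B, C, D} is in BCNF.
{A, C, E, F, G} is in BCNF.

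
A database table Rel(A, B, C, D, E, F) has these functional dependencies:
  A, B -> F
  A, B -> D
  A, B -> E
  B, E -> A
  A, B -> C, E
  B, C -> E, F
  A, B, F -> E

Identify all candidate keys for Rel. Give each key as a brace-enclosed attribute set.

{A, B}, {B, C}, {B, E}

Attributes never on any right-hand side: {B} — every candidate key must contain it.
{A, B}⁺ = {A, B, C, D, E, F} — all of the relation — so {A, B} is a candidate key.
{B, C}⁺ = {A, B, C, D, E, F} — all of the relation — so {B, C} is a candidate key.
{B, E}⁺ = {A, B, C, D, E, F} — all of the relation — so {B, E} is a candidate key.
These are minimal and exhaustive — every other superkey contains one of them.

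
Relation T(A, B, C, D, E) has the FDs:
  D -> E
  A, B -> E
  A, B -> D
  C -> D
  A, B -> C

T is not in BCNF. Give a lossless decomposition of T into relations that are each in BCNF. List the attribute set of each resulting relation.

{A, B, C}; {C, D}; {D, E}

Candidate key of the original relation: {A, B}.
Within {A, B, C, D, E}: {D}⁺ ∩ {A, B, C, D, E} = {D, E}, not the whole set, so D -> E violates BCNF; decompose into {D, E} and {A, B, C, D}.
{D, E}: every determinant is a superkey — BCNF.
Within {A, B, C, D}: {C}⁺ ∩ {A, B, C, D} = {C, D}, not the whole set, so C -> D violates BCNF; decompose into {C, D} and {A, B, C}.
{C, D}: every determinant is a superkey — BCNF.
{A, B, C}: every determinant is a superkey — BCNF.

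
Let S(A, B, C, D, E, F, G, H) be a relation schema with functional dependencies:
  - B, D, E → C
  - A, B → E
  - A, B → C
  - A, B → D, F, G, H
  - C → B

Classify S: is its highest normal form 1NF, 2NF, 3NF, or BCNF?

3NF

Candidate keys: {A, B}, {A, C}. Prime attributes: {A, B, C}.
For B, D, E → C we have {B, D, E}⁺ = {B, C, D, E}; {B, D, E} is not a superkey, so BCNF fails.
Since {C} ⊆ prime attributes and every other non-superkey FD also has a prime right side, the schema is in 3NF.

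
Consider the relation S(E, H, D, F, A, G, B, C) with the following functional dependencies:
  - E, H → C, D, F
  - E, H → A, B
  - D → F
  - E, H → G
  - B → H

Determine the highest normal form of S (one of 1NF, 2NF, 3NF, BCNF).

2NF

Candidate keys: {B, E}, {E, H}. Prime attributes: {B, E, H}.
D → F breaks BCNF: {D}⁺ = {D, F}, so {D} is not a superkey.
D → F has non-prime {F} on the right and a non-superkey on the left, so 3NF fails.
No non-prime attribute depends on a proper subset of any candidate key, so 2NF holds.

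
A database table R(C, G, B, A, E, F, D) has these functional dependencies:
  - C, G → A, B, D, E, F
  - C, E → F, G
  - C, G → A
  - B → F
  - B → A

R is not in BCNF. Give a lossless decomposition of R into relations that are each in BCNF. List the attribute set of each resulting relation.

Candidate keys of the original relation: {C, E}, {C, G}.
Within {A, B, C, D, E, F, G}: {B}⁺ ∩ {A, B, C, D, E, F, G} = {A, B, F}, not the whole set, so B → A, F violates BCNF; decompose into {A, B, F} and {B, C, D, E, G}.
{A, B, F} is in BCNF.
{B, C, D, E, G} is in BCNF.

{A, B, F}; {B, C, D, E, G}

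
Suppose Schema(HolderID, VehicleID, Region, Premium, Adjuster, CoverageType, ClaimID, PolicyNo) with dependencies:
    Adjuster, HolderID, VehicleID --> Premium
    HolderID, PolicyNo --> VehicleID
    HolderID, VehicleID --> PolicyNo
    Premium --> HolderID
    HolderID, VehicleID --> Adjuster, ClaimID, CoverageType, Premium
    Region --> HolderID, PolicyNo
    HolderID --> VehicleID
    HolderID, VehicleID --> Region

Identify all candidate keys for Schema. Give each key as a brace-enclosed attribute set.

{HolderID}⁺ = {Adjuster, ClaimID, CoverageType, HolderID, PolicyNo, Premium, Region, VehicleID}, which is every attribute, so {HolderID} is a candidate key.
{Premium}⁺ = {Adjuster, ClaimID, CoverageType, HolderID, PolicyNo, Premium, Region, VehicleID}, which is every attribute, so {Premium} is a candidate key.
{Region}⁺ = {Adjuster, ClaimID, CoverageType, HolderID, PolicyNo, Premium, Region, VehicleID}, which is every attribute, so {Region} is a candidate key.
Any other superkey properly contains one of these, so there are no further candidate keys.

{HolderID}, {Premium}, {Region}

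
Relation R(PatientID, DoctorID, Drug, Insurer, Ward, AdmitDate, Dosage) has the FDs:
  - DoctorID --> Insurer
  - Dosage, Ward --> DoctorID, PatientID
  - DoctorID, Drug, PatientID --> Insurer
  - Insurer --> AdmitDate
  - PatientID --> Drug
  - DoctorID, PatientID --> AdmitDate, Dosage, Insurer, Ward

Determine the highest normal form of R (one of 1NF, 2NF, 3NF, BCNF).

Candidate keys: {DoctorID, PatientID}, {Dosage, Ward}. Prime attributes: {DoctorID, Dosage, PatientID, Ward}.
DoctorID --> Insurer breaks BCNF: {DoctorID}⁺ = {AdmitDate, DoctorID, Insurer}, so {DoctorID} is not a superkey.
Because {Insurer} is non-prime and the left side of DoctorID --> Insurer is not a superkey, the relation is not in 3NF.
{DoctorID} is a proper subset of the key {DoctorID, PatientID}, and {DoctorID}⁺ contains the non-prime attributes {AdmitDate, Insurer} — a partial dependency, so 2NF is violated.

1NF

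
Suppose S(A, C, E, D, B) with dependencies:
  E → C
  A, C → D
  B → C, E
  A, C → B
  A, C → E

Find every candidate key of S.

Attributes never on any right-hand side: {A} — every candidate key must contain it.
{A, B} is a candidate key since {A, B}⁺ = {A, B, C, D, E} covers every attribute.
{A, C} is a candidate key since {A, C}⁺ = {A, B, C, D, E} covers every attribute.
{A, E} is a candidate key since {A, E}⁺ = {A, B, C, D, E} covers every attribute.
No proper subset of any of these is a key, and no other minimal superkey exists.

{A, B}, {A, C}, {A, E}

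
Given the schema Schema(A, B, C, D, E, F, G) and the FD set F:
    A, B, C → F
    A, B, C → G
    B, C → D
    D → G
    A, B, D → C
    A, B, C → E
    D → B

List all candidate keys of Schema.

{A, B, C}, {A, D}

Attributes never on any right-hand side: {A} — every candidate key must contain it.
Closure of {A, D} is {A, B, C, D, E, F, G}, the whole schema; {A, D} is a candidate key.
Closure of {A, B, C} is {A, B, C, D, E, F, G}, the whole schema; {A, B, C} is a candidate key.
These are minimal and exhaustive — every other superkey contains one of them.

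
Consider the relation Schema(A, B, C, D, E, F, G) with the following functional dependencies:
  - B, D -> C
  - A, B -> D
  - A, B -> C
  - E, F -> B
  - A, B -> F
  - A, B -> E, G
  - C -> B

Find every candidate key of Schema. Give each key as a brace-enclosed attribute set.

No FD produces {A}, so it must be in every candidate key.
{A, B}⁺ = {A, B, C, D, E, F, G} — all of the relation — so {A, B} is a candidate key.
{A, C}⁺ = {A, B, C, D, E, F, G} — all of the relation — so {A, C} is a candidate key.
{A, E, F}⁺ = {A, B, C, D, E, F, G} — all of the relation — so {A, E, F} is a candidate key.
Any other superkey properly contains one of these, so there are no further candidate keys.

{A, B}, {A, C}, {A, E, F}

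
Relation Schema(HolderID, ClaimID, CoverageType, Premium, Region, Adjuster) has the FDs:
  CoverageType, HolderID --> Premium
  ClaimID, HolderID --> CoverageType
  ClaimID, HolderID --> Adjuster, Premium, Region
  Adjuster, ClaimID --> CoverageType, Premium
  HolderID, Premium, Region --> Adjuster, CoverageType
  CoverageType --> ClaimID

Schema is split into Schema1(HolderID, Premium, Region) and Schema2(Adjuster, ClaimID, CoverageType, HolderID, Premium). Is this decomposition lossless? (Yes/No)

No

Common attributes: {HolderID, Premium}; their closure is {HolderID, Premium}.
Neither Schema1 nor Schema2 is contained in that closure, so the decomposition is lossy.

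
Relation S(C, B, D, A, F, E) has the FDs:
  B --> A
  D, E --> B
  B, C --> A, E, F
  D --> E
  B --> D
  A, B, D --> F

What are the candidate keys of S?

{B, C}, {C, D}

Attributes never on any right-hand side: {C} — every candidate key must contain it.
{B, C}⁺ = {A, B, C, D, E, F}, which is every attribute, so {B, C} is a candidate key.
{C, D}⁺ = {A, B, C, D, E, F}, which is every attribute, so {C, D} is a candidate key.
Any other superkey properly contains one of these, so there are no further candidate keys.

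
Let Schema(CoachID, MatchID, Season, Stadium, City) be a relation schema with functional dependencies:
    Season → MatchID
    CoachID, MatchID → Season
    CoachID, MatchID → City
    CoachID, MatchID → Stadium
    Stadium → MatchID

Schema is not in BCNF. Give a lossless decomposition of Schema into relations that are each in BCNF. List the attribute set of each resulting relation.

{City, CoachID, Season, Stadium}; {MatchID, Season}

Candidate keys of the original relation: {CoachID, MatchID}, {CoachID, Season}, {CoachID, Stadium}.
In {City, CoachID, MatchID, Season, Stadium}, {Season} is not a superkey ({Season}⁺ restricted to this set is {MatchID, Season}), so split on Season → MatchID into {MatchID, Season} and {City, CoachID, Season, Stadium}.
{MatchID, Season}: every determinant is a superkey — BCNF.
{City, CoachID, Season, Stadium}: every determinant is a superkey — BCNF.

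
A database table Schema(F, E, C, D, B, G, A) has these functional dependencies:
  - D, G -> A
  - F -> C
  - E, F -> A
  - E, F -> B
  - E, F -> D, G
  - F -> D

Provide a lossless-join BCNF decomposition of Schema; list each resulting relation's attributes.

{A, D, G}; {B, E, F, G}; {C, D, F}

Candidate key of the original relation: {E, F}.
In {A, B, C, D, E, F, G}, {D, G} is not a superkey ({D, G}⁺ restricted to this set is {A, D, G}), so split on D, G -> A into {A, D, G} and {B, C, D, E, F, G}.
{A, D, G} is in BCNF.
In {B, C, D, E, F, G}, {F} is not a superkey ({F}⁺ restricted to this set is {C, D, F}), so split on F -> C, D into {C, D, F} and {B, E, F, G}.
{C, D, F} is in BCNF.
{B, E, F, G} is in BCNF.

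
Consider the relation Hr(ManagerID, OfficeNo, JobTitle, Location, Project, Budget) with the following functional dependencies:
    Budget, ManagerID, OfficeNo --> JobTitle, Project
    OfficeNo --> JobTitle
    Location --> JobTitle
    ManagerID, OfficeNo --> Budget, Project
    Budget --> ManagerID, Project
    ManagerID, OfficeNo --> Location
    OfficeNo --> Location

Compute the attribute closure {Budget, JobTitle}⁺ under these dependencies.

Start with {Budget, JobTitle}.
Budget --> ManagerID, Project applies; add {ManagerID, Project} → now {Budget, JobTitle, ManagerID, Project}.
No further FD applies.

{Budget, JobTitle, ManagerID, Project}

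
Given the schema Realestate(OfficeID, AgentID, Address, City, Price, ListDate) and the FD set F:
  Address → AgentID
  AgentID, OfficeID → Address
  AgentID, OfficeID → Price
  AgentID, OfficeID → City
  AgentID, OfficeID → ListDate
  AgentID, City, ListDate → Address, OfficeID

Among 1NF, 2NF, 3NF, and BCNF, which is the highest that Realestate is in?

3NF

Candidate keys: {Address, City, ListDate}, {Address, OfficeID}, {AgentID, City, ListDate}, {AgentID, OfficeID}. Prime attributes: {Address, AgentID, City, ListDate, OfficeID}.
Address → AgentID breaks BCNF: {Address}⁺ = {Address, AgentID}, so {Address} is not a superkey.
Its right-hand attributes {AgentID} are all prime, as are those of every other non-superkey FD — the relation is in 3NF.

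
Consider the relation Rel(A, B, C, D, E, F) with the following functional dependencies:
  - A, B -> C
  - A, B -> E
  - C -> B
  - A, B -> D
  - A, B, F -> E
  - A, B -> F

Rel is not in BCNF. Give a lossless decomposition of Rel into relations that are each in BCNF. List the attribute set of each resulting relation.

Candidate keys of the original relation: {A, B}, {A, C}.
Within {A, B, C, D, E, F}: {C}⁺ ∩ {A, B, C, D, E, F} = {B, C}, not the whole set, so C -> B violates BCNF; decompose into {B, C} and {A, C, D, E, F}.
{B, C} is in BCNF.
{A, C, D, E, F} is in BCNF.

{A, C, D, E, F}; {B, C}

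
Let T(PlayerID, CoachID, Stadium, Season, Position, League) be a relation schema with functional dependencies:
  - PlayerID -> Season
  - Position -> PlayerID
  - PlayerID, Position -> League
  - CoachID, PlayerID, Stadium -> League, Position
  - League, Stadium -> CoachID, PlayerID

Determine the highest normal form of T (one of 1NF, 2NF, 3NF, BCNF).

1NF

Candidate keys: {CoachID, PlayerID, Stadium}, {League, Stadium}, {Position, Stadium}. Prime attributes: {CoachID, League, PlayerID, Position, Stadium}.
For PlayerID -> Season we have {PlayerID}⁺ = {PlayerID, Season}; {PlayerID} is not a superkey, so BCNF fails.
Because {Season} is non-prime and the left side of PlayerID -> Season is not a superkey, the relation is not in 3NF.
{Position} is a proper subset of the key {Position, Stadium}, and {Position}⁺ contains the non-prime attribute {Season} — a partial dependency, so 2NF is violated.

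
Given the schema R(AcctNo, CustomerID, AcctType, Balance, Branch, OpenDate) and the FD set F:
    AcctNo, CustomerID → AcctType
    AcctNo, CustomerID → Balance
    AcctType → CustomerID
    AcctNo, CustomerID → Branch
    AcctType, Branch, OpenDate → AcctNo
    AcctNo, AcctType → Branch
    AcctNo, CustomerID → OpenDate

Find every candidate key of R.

{AcctNo, AcctType}⁺ = {AcctNo, AcctType, Balance, Branch, CustomerID, OpenDate} — all of the relation — so {AcctNo, AcctType} is a candidate key.
{AcctNo, CustomerID}⁺ = {AcctNo, AcctType, Balance, Branch, CustomerID, OpenDate} — all of the relation — so {AcctNo, CustomerID} is a candidate key.
{AcctType, Branch, OpenDate}⁺ = {AcctNo, AcctType, Balance, Branch, CustomerID, OpenDate} — all of the relation — so {AcctType, Branch, OpenDate} is a candidate key.
These are minimal and exhaustive — every other superkey contains one of them.

{AcctNo, AcctType}, {AcctNo, CustomerID}, {AcctType, Branch, OpenDate}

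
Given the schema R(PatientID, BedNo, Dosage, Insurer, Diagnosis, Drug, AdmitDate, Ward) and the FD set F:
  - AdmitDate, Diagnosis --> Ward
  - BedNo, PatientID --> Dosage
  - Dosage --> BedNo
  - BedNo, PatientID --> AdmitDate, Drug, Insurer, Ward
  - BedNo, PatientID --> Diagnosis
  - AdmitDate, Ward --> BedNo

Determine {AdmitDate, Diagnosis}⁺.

Start with {AdmitDate, Diagnosis}.
AdmitDate, Diagnosis --> Ward applies; add {Ward} → now {AdmitDate, Diagnosis, Ward}.
AdmitDate, Ward --> BedNo applies; add {BedNo} → now {AdmitDate, BedNo, Diagnosis, Ward}.
No further FD applies.

{AdmitDate, BedNo, Diagnosis, Ward}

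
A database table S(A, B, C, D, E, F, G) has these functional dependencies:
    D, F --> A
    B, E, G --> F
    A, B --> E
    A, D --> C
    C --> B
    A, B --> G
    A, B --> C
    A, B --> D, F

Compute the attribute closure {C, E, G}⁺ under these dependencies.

Start with {C, E, G}.
C --> B applies; add {B} → now {B, C, E, G}.
B, E, G --> F applies; add {F} → now {B, C, E, F, G}.
No further FD applies.

{B, C, E, F, G}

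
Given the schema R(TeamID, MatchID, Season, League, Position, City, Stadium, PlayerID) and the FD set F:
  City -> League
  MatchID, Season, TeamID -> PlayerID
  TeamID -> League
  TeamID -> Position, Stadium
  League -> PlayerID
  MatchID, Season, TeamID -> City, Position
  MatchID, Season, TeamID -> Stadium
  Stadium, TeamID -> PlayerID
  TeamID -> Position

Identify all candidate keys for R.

{MatchID, Season, TeamID}

Attributes never on any right-hand side: {MatchID, Season, TeamID} — every candidate key must contain all of them.
{MatchID, Season, TeamID}⁺ = {City, League, MatchID, PlayerID, Position, Season, Stadium, TeamID} — all of the relation — so {MatchID, Season, TeamID} is a candidate key.
No other minimal set has full closure, so this is the only candidate key.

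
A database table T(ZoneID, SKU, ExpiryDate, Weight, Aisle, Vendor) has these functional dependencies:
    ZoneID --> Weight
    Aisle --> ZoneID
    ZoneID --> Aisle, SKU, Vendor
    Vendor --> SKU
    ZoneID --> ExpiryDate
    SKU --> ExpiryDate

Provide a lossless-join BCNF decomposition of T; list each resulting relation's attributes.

{Aisle, Vendor, Weight, ZoneID}; {ExpiryDate, SKU}; {SKU, Vendor}

Candidate keys of the original relation: {Aisle}, {ZoneID}.
{Aisle, ExpiryDate, SKU, Vendor, Weight, ZoneID}: {Vendor} determines {ExpiryDate, SKU, Vendor} here but is not a superkey — split on Vendor --> ExpiryDate, SKU, giving {ExpiryDate, SKU, Vendor} and {Aisle, Vendor, Weight, ZoneID}.
{ExpiryDate, SKU, Vendor}: {SKU} determines {ExpiryDate, SKU} here but is not a superkey — split on SKU --> ExpiryDate, giving {ExpiryDate, SKU} and {SKU, Vendor}.
{ExpiryDate, SKU}: every determinant is a superkey — BCNF.
{SKU, Vendor}: every determinant is a superkey — BCNF.
{Aisle, Vendor, Weight, ZoneID}: every determinant is a superkey — BCNF.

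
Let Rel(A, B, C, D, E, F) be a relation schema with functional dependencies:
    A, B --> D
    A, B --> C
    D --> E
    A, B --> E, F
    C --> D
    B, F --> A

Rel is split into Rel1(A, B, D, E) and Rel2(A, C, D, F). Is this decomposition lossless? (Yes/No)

Rel1 ∩ Rel2 = {A, D}; its closure under F is {A, D, E}.
Rel1 ⊄ {A, D, E} and Rel2 ⊄ {A, D, E}, so the split is lossy.

No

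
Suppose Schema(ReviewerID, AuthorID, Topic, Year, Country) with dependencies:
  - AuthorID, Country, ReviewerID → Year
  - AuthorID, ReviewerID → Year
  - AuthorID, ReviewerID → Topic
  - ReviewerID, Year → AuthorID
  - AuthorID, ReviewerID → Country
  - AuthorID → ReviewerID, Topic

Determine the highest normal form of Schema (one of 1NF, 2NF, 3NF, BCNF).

BCNF

Candidate keys: {AuthorID}, {ReviewerID, Year}. Prime attributes: {AuthorID, ReviewerID, Year}.
Every FD has a superkey on the left, so the relation is in BCNF.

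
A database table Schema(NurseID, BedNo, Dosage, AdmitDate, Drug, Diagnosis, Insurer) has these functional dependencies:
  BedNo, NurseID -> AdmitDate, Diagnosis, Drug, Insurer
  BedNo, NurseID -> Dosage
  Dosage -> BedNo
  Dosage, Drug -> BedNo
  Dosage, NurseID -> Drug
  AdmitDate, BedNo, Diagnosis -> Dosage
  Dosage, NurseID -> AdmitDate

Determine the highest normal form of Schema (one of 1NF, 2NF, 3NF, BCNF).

3NF

Candidate keys: {BedNo, NurseID}, {Dosage, NurseID}. Prime attributes: {BedNo, Dosage, NurseID}.
For Dosage -> BedNo we have {Dosage}⁺ = {BedNo, Dosage}; {Dosage} is not a superkey, so BCNF fails.
But every attribute on its right side ({BedNo}) is prime, and the same holds for every other non-superkey FD, so 3NF still holds.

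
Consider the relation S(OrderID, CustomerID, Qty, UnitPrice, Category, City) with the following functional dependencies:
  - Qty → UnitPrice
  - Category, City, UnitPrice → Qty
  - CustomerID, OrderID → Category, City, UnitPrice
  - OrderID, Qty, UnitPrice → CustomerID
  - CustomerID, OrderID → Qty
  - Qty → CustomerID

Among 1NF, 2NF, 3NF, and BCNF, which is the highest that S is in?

3NF

Candidate keys: {Category, City, OrderID, UnitPrice}, {CustomerID, OrderID}, {OrderID, Qty}. Prime attributes: {Category, City, CustomerID, OrderID, Qty, UnitPrice}.
For Qty → UnitPrice we have {Qty}⁺ = {CustomerID, Qty, UnitPrice}; {Qty} is not a superkey, so BCNF fails.
But every attribute on its right side ({UnitPrice}) is prime, and the same holds for every other non-superkey FD, so 3NF still holds.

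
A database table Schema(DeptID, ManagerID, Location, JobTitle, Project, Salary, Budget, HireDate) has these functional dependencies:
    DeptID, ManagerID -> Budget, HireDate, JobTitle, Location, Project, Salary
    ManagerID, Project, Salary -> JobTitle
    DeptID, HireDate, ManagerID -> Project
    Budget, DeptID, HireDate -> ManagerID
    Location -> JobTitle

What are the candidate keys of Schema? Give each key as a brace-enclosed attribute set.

{Budget, DeptID, HireDate}, {DeptID, ManagerID}

No FD produces {DeptID}, so it must be in every candidate key.
{DeptID, ManagerID}⁺ = {Budget, DeptID, HireDate, JobTitle, Location, ManagerID, Project, Salary} — all of the relation — so {DeptID, ManagerID} is a candidate key.
{Budget, DeptID, HireDate}⁺ = {Budget, DeptID, HireDate, JobTitle, Location, ManagerID, Project, Salary} — all of the relation — so {Budget, DeptID, HireDate} is a candidate key.
These are minimal and exhaustive — every other superkey contains one of them.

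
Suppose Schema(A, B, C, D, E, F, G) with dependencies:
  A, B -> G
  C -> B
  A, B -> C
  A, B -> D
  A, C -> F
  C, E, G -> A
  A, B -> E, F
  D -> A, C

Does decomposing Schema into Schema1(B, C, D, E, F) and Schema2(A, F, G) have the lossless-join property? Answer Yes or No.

No

Common attributes: {F}; their closure is {F}.
Schema1 ⊄ {F} and Schema2 ⊄ {F}, so the split is lossy.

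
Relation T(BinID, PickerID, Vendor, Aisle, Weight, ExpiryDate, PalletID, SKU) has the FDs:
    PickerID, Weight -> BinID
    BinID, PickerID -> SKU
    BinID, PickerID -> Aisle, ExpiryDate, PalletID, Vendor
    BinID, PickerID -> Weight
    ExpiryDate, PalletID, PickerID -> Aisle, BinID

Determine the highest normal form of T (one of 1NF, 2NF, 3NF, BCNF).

Candidate keys: {BinID, PickerID}, {ExpiryDate, PalletID, PickerID}, {PickerID, Weight}. Prime attributes: {BinID, ExpiryDate, PalletID, PickerID, Weight}.
Each dependency's left side is a superkey — BCNF holds.

BCNF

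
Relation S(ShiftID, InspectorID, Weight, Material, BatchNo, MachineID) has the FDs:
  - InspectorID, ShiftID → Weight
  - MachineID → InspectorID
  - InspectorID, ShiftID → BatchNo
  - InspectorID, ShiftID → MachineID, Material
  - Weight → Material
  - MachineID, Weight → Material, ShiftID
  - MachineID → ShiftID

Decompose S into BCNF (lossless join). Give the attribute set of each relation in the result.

{BatchNo, InspectorID, MachineID, ShiftID, Weight}; {Material, Weight}

Candidate keys of the original relation: {InspectorID, ShiftID}, {MachineID}.
{BatchNo, InspectorID, MachineID, Material, ShiftID, Weight}: {Weight} determines {Material, Weight} here but is not a superkey — split on Weight → Material, giving {Material, Weight} and {BatchNo, InspectorID, MachineID, ShiftID, Weight}.
{Material, Weight} is in BCNF.
{BatchNo, InspectorID, MachineID, ShiftID, Weight} is in BCNF.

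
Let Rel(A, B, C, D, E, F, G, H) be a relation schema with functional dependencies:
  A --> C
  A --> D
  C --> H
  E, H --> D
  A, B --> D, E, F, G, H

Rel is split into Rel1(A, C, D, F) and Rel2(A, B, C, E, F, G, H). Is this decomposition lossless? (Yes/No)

Rel1 ∩ Rel2 = {A, C, F}; its closure under F is {A, C, D, F, H}.
Since Rel1 ⊆ {A, C, D, F, H}, the intersection is a superkey of Rel1; the decomposition is lossless.

Yes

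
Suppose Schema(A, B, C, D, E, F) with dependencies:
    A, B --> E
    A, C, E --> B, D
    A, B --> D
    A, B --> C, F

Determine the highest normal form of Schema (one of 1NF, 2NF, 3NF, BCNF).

BCNF

Candidate keys: {A, B}, {A, C, E}. Prime attributes: {A, B, C, E}.
Every FD has a superkey on the left, so the relation is in BCNF.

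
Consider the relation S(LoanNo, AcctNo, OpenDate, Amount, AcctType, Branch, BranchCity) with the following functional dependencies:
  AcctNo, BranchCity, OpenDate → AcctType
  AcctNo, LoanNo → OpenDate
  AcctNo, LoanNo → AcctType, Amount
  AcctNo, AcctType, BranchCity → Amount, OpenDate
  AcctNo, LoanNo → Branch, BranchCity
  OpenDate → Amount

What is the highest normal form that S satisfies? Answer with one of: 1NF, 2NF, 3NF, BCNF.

2NF

Candidate key: {AcctNo, LoanNo}. Prime attributes: {AcctNo, LoanNo}.
AcctNo, BranchCity, OpenDate → AcctType breaks BCNF: {AcctNo, BranchCity, OpenDate}⁺ = {AcctNo, AcctType, Amount, BranchCity, OpenDate}, so {AcctNo, BranchCity, OpenDate} is not a superkey.
Because {AcctType} is non-prime and the left side of AcctNo, BranchCity, OpenDate → AcctType is not a superkey, the relation is not in 3NF.
Checking every proper subset of each key, none determines a non-prime attribute — 2NF is satisfied.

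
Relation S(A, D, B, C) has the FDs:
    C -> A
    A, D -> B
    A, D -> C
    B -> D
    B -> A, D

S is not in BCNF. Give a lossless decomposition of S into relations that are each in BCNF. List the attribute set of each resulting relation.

{A, C}; {B, C, D}

Candidate keys of the original relation: {A, D}, {B}, {C, D}.
{A, B, C, D}: {C} determines {A, C} here but is not a superkey — split on C -> A, giving {A, C} and {B, C, D}.
{A, C} is in BCNF.
{B, C, D} is in BCNF.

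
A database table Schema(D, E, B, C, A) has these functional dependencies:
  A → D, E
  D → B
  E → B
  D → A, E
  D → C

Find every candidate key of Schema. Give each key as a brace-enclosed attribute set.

{A}, {D}

{A} is a candidate key since {A}⁺ = {A, B, C, D, E} covers every attribute.
{D} is a candidate key since {D}⁺ = {A, B, C, D, E} covers every attribute.
These are minimal and exhaustive — every other superkey contains one of them.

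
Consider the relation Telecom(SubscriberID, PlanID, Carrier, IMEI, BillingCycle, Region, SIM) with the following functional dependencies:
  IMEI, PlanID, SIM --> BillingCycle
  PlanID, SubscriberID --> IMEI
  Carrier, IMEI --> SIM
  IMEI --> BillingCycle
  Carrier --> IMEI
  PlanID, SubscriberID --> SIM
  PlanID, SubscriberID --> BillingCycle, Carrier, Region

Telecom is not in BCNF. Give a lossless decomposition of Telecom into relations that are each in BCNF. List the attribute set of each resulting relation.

{BillingCycle, IMEI}; {Carrier, IMEI, SIM}; {Carrier, PlanID, Region, SubscriberID}; {IMEI, PlanID, SIM}

Candidate key of the original relation: {PlanID, SubscriberID}.
{BillingCycle, Carrier, IMEI, PlanID, Region, SIM, SubscriberID}: {IMEI, PlanID, SIM} determines {BillingCycle, IMEI, PlanID, SIM} here but is not a superkey — split on IMEI, PlanID, SIM --> BillingCycle, giving {BillingCycle, IMEI, PlanID, SIM} and {Carrier, IMEI, PlanID, Region, SIM, SubscriberID}.
{BillingCycle, IMEI, PlanID, SIM}: {IMEI} determines {BillingCycle, IMEI} here but is not a superkey — split on IMEI --> BillingCycle, giving {BillingCycle, IMEI} and {IMEI, PlanID, SIM}.
{BillingCycle, IMEI} has no BCNF violation.
{IMEI, PlanID, SIM} has no BCNF violation.
{Carrier, IMEI, PlanID, Region, SIM, SubscriberID}: {Carrier, IMEI} determines {Carrier, IMEI, SIM} here but is not a superkey — split on Carrier, IMEI --> SIM, giving {Carrier, IMEI, SIM} and {Carrier, IMEI, PlanID, Region, SubscriberID}.
{Carrier, IMEI, SIM} has no BCNF violation.
{Carrier, IMEI, PlanID, Region, SubscriberID}: {Carrier} determines {Carrier, IMEI} here but is not a superkey — split on Carrier --> IMEI, giving {Carrier, IMEI} and {Carrier, PlanID, Region, SubscriberID}.
{Carrier, IMEI} has no BCNF violation.
{Carrier, PlanID, Region, SubscriberID} has no BCNF violation.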